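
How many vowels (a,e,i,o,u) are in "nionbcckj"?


Input: nionbcckj
Checking each character:
  'n' at position 0: consonant
  'i' at position 1: vowel (running total: 1)
  'o' at position 2: vowel (running total: 2)
  'n' at position 3: consonant
  'b' at position 4: consonant
  'c' at position 5: consonant
  'c' at position 6: consonant
  'k' at position 7: consonant
  'j' at position 8: consonant
Total vowels: 2

2


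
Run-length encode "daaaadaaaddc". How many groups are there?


Input: daaaadaaaddc
Scanning for consecutive runs:
  Group 1: 'd' x 1 (positions 0-0)
  Group 2: 'a' x 4 (positions 1-4)
  Group 3: 'd' x 1 (positions 5-5)
  Group 4: 'a' x 3 (positions 6-8)
  Group 5: 'd' x 2 (positions 9-10)
  Group 6: 'c' x 1 (positions 11-11)
Total groups: 6

6


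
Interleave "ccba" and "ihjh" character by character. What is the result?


Interleaving "ccba" and "ihjh":
  Position 0: 'c' from first, 'i' from second => "ci"
  Position 1: 'c' from first, 'h' from second => "ch"
  Position 2: 'b' from first, 'j' from second => "bj"
  Position 3: 'a' from first, 'h' from second => "ah"
Result: cichbjah

cichbjah


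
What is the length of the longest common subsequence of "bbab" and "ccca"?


LCS of "bbab" and "ccca"
DP table:
           c    c    c    a
      0    0    0    0    0
  b   0    0    0    0    0
  b   0    0    0    0    0
  a   0    0    0    0    1
  b   0    0    0    0    1
LCS length = dp[4][4] = 1

1


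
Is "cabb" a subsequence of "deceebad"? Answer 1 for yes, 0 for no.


Check if "cabb" is a subsequence of "deceebad"
Greedy scan:
  Position 0 ('d'): no match needed
  Position 1 ('e'): no match needed
  Position 2 ('c'): matches sub[0] = 'c'
  Position 3 ('e'): no match needed
  Position 4 ('e'): no match needed
  Position 5 ('b'): no match needed
  Position 6 ('a'): matches sub[1] = 'a'
  Position 7 ('d'): no match needed
Only matched 2/4 characters => not a subsequence

0


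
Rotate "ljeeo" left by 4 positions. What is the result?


Input: "ljeeo", rotate left by 4
First 4 characters: "ljee"
Remaining characters: "o"
Concatenate remaining + first: "o" + "ljee" = "oljee"

oljee


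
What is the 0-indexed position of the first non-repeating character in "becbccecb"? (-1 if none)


Input: becbccecb
Character frequencies:
  'b': 3
  'c': 4
  'e': 2
Scanning left to right for freq == 1:
  Position 0 ('b'): freq=3, skip
  Position 1 ('e'): freq=2, skip
  Position 2 ('c'): freq=4, skip
  Position 3 ('b'): freq=3, skip
  Position 4 ('c'): freq=4, skip
  Position 5 ('c'): freq=4, skip
  Position 6 ('e'): freq=2, skip
  Position 7 ('c'): freq=4, skip
  Position 8 ('b'): freq=3, skip
  No unique character found => answer = -1

-1


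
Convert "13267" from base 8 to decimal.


Input: "13267" in base 8
Positional expansion:
  Digit '1' (value 1) x 8^4 = 4096
  Digit '3' (value 3) x 8^3 = 1536
  Digit '2' (value 2) x 8^2 = 128
  Digit '6' (value 6) x 8^1 = 48
  Digit '7' (value 7) x 8^0 = 7
Sum = 5815

5815


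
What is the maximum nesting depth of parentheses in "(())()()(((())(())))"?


Input: "(())()()(((())(())))"
Tracking depth:
  Position 0 '(': depth becomes 1
  Position 1 '(': depth becomes 2
  Position 2 ')': depth becomes 1
  Position 3 ')': depth becomes 0
  Position 4 '(': depth becomes 1
  Position 5 ')': depth becomes 0
  Position 6 '(': depth becomes 1
  Position 7 ')': depth becomes 0
  Position 8 '(': depth becomes 1
  Position 9 '(': depth becomes 2
  Position 10 '(': depth becomes 3
  Position 11 '(': depth becomes 4
  Position 12 ')': depth becomes 3
  Position 13 ')': depth becomes 2
  Position 14 '(': depth becomes 3
  Position 15 '(': depth becomes 4
  Position 16 ')': depth becomes 3
  Position 17 ')': depth becomes 2
  Position 18 ')': depth becomes 1
  Position 19 ')': depth becomes 0
Maximum depth reached: 4

4


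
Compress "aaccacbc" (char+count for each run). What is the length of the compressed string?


Input: aaccacbc
Runs:
  'a' x 2 => "a2"
  'c' x 2 => "c2"
  'a' x 1 => "a1"
  'c' x 1 => "c1"
  'b' x 1 => "b1"
  'c' x 1 => "c1"
Compressed: "a2c2a1c1b1c1"
Compressed length: 12

12


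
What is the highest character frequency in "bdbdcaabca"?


Input: bdbdcaabca
Character counts:
  'a': 3
  'b': 3
  'c': 2
  'd': 2
Maximum frequency: 3

3


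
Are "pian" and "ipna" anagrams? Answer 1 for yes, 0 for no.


Strings: "pian", "ipna"
Sorted first:  ainp
Sorted second: ainp
Sorted forms match => anagrams

1


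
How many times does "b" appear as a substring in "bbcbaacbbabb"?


Searching for "b" in "bbcbaacbbabb"
Scanning each position:
  Position 0: "b" => MATCH
  Position 1: "b" => MATCH
  Position 2: "c" => no
  Position 3: "b" => MATCH
  Position 4: "a" => no
  Position 5: "a" => no
  Position 6: "c" => no
  Position 7: "b" => MATCH
  Position 8: "b" => MATCH
  Position 9: "a" => no
  Position 10: "b" => MATCH
  Position 11: "b" => MATCH
Total occurrences: 7

7


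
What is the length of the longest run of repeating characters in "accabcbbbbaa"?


Input: "accabcbbbbaa"
Scanning for longest run:
  Position 1 ('c'): new char, reset run to 1
  Position 2 ('c'): continues run of 'c', length=2
  Position 3 ('a'): new char, reset run to 1
  Position 4 ('b'): new char, reset run to 1
  Position 5 ('c'): new char, reset run to 1
  Position 6 ('b'): new char, reset run to 1
  Position 7 ('b'): continues run of 'b', length=2
  Position 8 ('b'): continues run of 'b', length=3
  Position 9 ('b'): continues run of 'b', length=4
  Position 10 ('a'): new char, reset run to 1
  Position 11 ('a'): continues run of 'a', length=2
Longest run: 'b' with length 4

4


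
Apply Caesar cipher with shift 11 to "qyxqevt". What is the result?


Caesar cipher: shift "qyxqevt" by 11
  'q' (pos 16) + 11 = pos 1 = 'b'
  'y' (pos 24) + 11 = pos 9 = 'j'
  'x' (pos 23) + 11 = pos 8 = 'i'
  'q' (pos 16) + 11 = pos 1 = 'b'
  'e' (pos 4) + 11 = pos 15 = 'p'
  'v' (pos 21) + 11 = pos 6 = 'g'
  't' (pos 19) + 11 = pos 4 = 'e'
Result: bjibpge

bjibpge


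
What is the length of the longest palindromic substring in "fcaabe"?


Input: "fcaabe"
Checking substrings for palindromes:
  [2:4] "aa" (len 2) => palindrome
Longest palindromic substring: "aa" with length 2

2


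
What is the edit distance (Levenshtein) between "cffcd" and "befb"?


Computing edit distance: "cffcd" -> "befb"
DP table:
           b    e    f    b
      0    1    2    3    4
  c   1    1    2    3    4
  f   2    2    2    2    3
  f   3    3    3    2    3
  c   4    4    4    3    3
  d   5    5    5    4    4
Edit distance = dp[5][4] = 4

4


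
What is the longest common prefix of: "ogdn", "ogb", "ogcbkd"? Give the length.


Words: ogdn, ogb, ogcbkd
  Position 0: all 'o' => match
  Position 1: all 'g' => match
  Position 2: ('d', 'b', 'c') => mismatch, stop
LCP = "og" (length 2)

2


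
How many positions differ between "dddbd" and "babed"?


Comparing "dddbd" and "babed" position by position:
  Position 0: 'd' vs 'b' => DIFFER
  Position 1: 'd' vs 'a' => DIFFER
  Position 2: 'd' vs 'b' => DIFFER
  Position 3: 'b' vs 'e' => DIFFER
  Position 4: 'd' vs 'd' => same
Positions that differ: 4

4


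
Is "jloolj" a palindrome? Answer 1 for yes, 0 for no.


Input: jloolj
Reversed: jloolj
  Compare pos 0 ('j') with pos 5 ('j'): match
  Compare pos 1 ('l') with pos 4 ('l'): match
  Compare pos 2 ('o') with pos 3 ('o'): match
Result: palindrome

1


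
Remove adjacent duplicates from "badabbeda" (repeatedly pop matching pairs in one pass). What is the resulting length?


Input: badabbeda
Stack-based adjacent duplicate removal:
  Read 'b': push. Stack: b
  Read 'a': push. Stack: ba
  Read 'd': push. Stack: bad
  Read 'a': push. Stack: bada
  Read 'b': push. Stack: badab
  Read 'b': matches stack top 'b' => pop. Stack: bada
  Read 'e': push. Stack: badae
  Read 'd': push. Stack: badaed
  Read 'a': push. Stack: badaeda
Final stack: "badaeda" (length 7)

7


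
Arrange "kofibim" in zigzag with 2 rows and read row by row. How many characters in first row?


Zigzag "kofibim" into 2 rows:
Placing characters:
  'k' => row 0
  'o' => row 1
  'f' => row 0
  'i' => row 1
  'b' => row 0
  'i' => row 1
  'm' => row 0
Rows:
  Row 0: "kfbm"
  Row 1: "oii"
First row length: 4

4


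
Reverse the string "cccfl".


Input: cccfl
Reading characters right to left:
  Position 4: 'l'
  Position 3: 'f'
  Position 2: 'c'
  Position 1: 'c'
  Position 0: 'c'
Reversed: lfccc

lfccc


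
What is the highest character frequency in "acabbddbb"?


Input: acabbddbb
Character counts:
  'a': 2
  'b': 4
  'c': 1
  'd': 2
Maximum frequency: 4

4


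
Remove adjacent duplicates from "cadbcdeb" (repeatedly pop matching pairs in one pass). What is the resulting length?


Input: cadbcdeb
Stack-based adjacent duplicate removal:
  Read 'c': push. Stack: c
  Read 'a': push. Stack: ca
  Read 'd': push. Stack: cad
  Read 'b': push. Stack: cadb
  Read 'c': push. Stack: cadbc
  Read 'd': push. Stack: cadbcd
  Read 'e': push. Stack: cadbcde
  Read 'b': push. Stack: cadbcdeb
Final stack: "cadbcdeb" (length 8)

8


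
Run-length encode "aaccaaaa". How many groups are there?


Input: aaccaaaa
Scanning for consecutive runs:
  Group 1: 'a' x 2 (positions 0-1)
  Group 2: 'c' x 2 (positions 2-3)
  Group 3: 'a' x 4 (positions 4-7)
Total groups: 3

3


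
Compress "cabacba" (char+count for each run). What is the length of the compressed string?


Input: cabacba
Runs:
  'c' x 1 => "c1"
  'a' x 1 => "a1"
  'b' x 1 => "b1"
  'a' x 1 => "a1"
  'c' x 1 => "c1"
  'b' x 1 => "b1"
  'a' x 1 => "a1"
Compressed: "c1a1b1a1c1b1a1"
Compressed length: 14

14


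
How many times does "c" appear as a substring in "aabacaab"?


Searching for "c" in "aabacaab"
Scanning each position:
  Position 0: "a" => no
  Position 1: "a" => no
  Position 2: "b" => no
  Position 3: "a" => no
  Position 4: "c" => MATCH
  Position 5: "a" => no
  Position 6: "a" => no
  Position 7: "b" => no
Total occurrences: 1

1


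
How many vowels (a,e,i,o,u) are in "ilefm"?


Input: ilefm
Checking each character:
  'i' at position 0: vowel (running total: 1)
  'l' at position 1: consonant
  'e' at position 2: vowel (running total: 2)
  'f' at position 3: consonant
  'm' at position 4: consonant
Total vowels: 2

2


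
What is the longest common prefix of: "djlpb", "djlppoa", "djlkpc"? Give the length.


Words: djlpb, djlppoa, djlkpc
  Position 0: all 'd' => match
  Position 1: all 'j' => match
  Position 2: all 'l' => match
  Position 3: ('p', 'p', 'k') => mismatch, stop
LCP = "djl" (length 3)

3


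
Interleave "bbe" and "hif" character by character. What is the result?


Interleaving "bbe" and "hif":
  Position 0: 'b' from first, 'h' from second => "bh"
  Position 1: 'b' from first, 'i' from second => "bi"
  Position 2: 'e' from first, 'f' from second => "ef"
Result: bhbief

bhbief


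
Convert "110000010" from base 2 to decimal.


Input: "110000010" in base 2
Positional expansion:
  Digit '1' (value 1) x 2^8 = 256
  Digit '1' (value 1) x 2^7 = 128
  Digit '0' (value 0) x 2^6 = 0
  Digit '0' (value 0) x 2^5 = 0
  Digit '0' (value 0) x 2^4 = 0
  Digit '0' (value 0) x 2^3 = 0
  Digit '0' (value 0) x 2^2 = 0
  Digit '1' (value 1) x 2^1 = 2
  Digit '0' (value 0) x 2^0 = 0
Sum = 386

386


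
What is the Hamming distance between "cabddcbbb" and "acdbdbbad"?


Comparing "cabddcbbb" and "acdbdbbad" position by position:
  Position 0: 'c' vs 'a' => differ
  Position 1: 'a' vs 'c' => differ
  Position 2: 'b' vs 'd' => differ
  Position 3: 'd' vs 'b' => differ
  Position 4: 'd' vs 'd' => same
  Position 5: 'c' vs 'b' => differ
  Position 6: 'b' vs 'b' => same
  Position 7: 'b' vs 'a' => differ
  Position 8: 'b' vs 'd' => differ
Total differences (Hamming distance): 7

7


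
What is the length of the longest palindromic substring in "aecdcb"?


Input: "aecdcb"
Checking substrings for palindromes:
  [2:5] "cdc" (len 3) => palindrome
Longest palindromic substring: "cdc" with length 3

3


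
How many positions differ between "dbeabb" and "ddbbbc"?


Comparing "dbeabb" and "ddbbbc" position by position:
  Position 0: 'd' vs 'd' => same
  Position 1: 'b' vs 'd' => DIFFER
  Position 2: 'e' vs 'b' => DIFFER
  Position 3: 'a' vs 'b' => DIFFER
  Position 4: 'b' vs 'b' => same
  Position 5: 'b' vs 'c' => DIFFER
Positions that differ: 4

4


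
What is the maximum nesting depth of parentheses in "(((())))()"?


Input: "(((())))()"
Tracking depth:
  Position 0 '(': depth becomes 1
  Position 1 '(': depth becomes 2
  Position 2 '(': depth becomes 3
  Position 3 '(': depth becomes 4
  Position 4 ')': depth becomes 3
  Position 5 ')': depth becomes 2
  Position 6 ')': depth becomes 1
  Position 7 ')': depth becomes 0
  Position 8 '(': depth becomes 1
  Position 9 ')': depth becomes 0
Maximum depth reached: 4

4


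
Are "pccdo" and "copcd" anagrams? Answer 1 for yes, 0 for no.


Strings: "pccdo", "copcd"
Sorted first:  ccdop
Sorted second: ccdop
Sorted forms match => anagrams

1


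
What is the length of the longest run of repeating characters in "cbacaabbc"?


Input: "cbacaabbc"
Scanning for longest run:
  Position 1 ('b'): new char, reset run to 1
  Position 2 ('a'): new char, reset run to 1
  Position 3 ('c'): new char, reset run to 1
  Position 4 ('a'): new char, reset run to 1
  Position 5 ('a'): continues run of 'a', length=2
  Position 6 ('b'): new char, reset run to 1
  Position 7 ('b'): continues run of 'b', length=2
  Position 8 ('c'): new char, reset run to 1
Longest run: 'a' with length 2

2


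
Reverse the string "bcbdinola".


Input: bcbdinola
Reading characters right to left:
  Position 8: 'a'
  Position 7: 'l'
  Position 6: 'o'
  Position 5: 'n'
  Position 4: 'i'
  Position 3: 'd'
  Position 2: 'b'
  Position 1: 'c'
  Position 0: 'b'
Reversed: alonidbcb

alonidbcb


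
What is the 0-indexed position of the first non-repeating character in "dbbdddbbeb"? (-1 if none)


Input: dbbdddbbeb
Character frequencies:
  'b': 5
  'd': 4
  'e': 1
Scanning left to right for freq == 1:
  Position 0 ('d'): freq=4, skip
  Position 1 ('b'): freq=5, skip
  Position 2 ('b'): freq=5, skip
  Position 3 ('d'): freq=4, skip
  Position 4 ('d'): freq=4, skip
  Position 5 ('d'): freq=4, skip
  Position 6 ('b'): freq=5, skip
  Position 7 ('b'): freq=5, skip
  Position 8 ('e'): unique! => answer = 8

8


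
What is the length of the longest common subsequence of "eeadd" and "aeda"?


LCS of "eeadd" and "aeda"
DP table:
           a    e    d    a
      0    0    0    0    0
  e   0    0    1    1    1
  e   0    0    1    1    1
  a   0    1    1    1    2
  d   0    1    1    2    2
  d   0    1    1    2    2
LCS length = dp[5][4] = 2

2


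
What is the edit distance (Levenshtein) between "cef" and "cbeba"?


Computing edit distance: "cef" -> "cbeba"
DP table:
           c    b    e    b    a
      0    1    2    3    4    5
  c   1    0    1    2    3    4
  e   2    1    1    1    2    3
  f   3    2    2    2    2    3
Edit distance = dp[3][5] = 3

3


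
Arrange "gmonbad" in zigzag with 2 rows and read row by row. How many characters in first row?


Zigzag "gmonbad" into 2 rows:
Placing characters:
  'g' => row 0
  'm' => row 1
  'o' => row 0
  'n' => row 1
  'b' => row 0
  'a' => row 1
  'd' => row 0
Rows:
  Row 0: "gobd"
  Row 1: "mna"
First row length: 4

4


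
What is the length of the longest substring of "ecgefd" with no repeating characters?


Input: "ecgefd"
Sliding window (track last position of each char):
  Position 0 ('e'): window [0,0] length 1 -- new best
  Position 1 ('c'): window [0,1] length 2 -- new best
  Position 2 ('g'): window [0,2] length 3 -- new best
  Position 3 ('e'): repeat (last at 0), move window start to 1
  Position 3 ('e'): window [1,3] length 3
  Position 4 ('f'): window [1,4] length 4 -- new best
  Position 5 ('d'): window [1,5] length 5 -- new best
Longest substring with no repeats: "cgefd" with length 5

5


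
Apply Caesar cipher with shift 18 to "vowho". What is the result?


Caesar cipher: shift "vowho" by 18
  'v' (pos 21) + 18 = pos 13 = 'n'
  'o' (pos 14) + 18 = pos 6 = 'g'
  'w' (pos 22) + 18 = pos 14 = 'o'
  'h' (pos 7) + 18 = pos 25 = 'z'
  'o' (pos 14) + 18 = pos 6 = 'g'
Result: ngozg

ngozg


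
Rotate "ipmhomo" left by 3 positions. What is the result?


Input: "ipmhomo", rotate left by 3
First 3 characters: "ipm"
Remaining characters: "homo"
Concatenate remaining + first: "homo" + "ipm" = "homoipm"

homoipm


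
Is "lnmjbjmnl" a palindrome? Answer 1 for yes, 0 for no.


Input: lnmjbjmnl
Reversed: lnmjbjmnl
  Compare pos 0 ('l') with pos 8 ('l'): match
  Compare pos 1 ('n') with pos 7 ('n'): match
  Compare pos 2 ('m') with pos 6 ('m'): match
  Compare pos 3 ('j') with pos 5 ('j'): match
Result: palindrome

1


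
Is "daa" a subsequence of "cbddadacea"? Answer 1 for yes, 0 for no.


Check if "daa" is a subsequence of "cbddadacea"
Greedy scan:
  Position 0 ('c'): no match needed
  Position 1 ('b'): no match needed
  Position 2 ('d'): matches sub[0] = 'd'
  Position 3 ('d'): no match needed
  Position 4 ('a'): matches sub[1] = 'a'
  Position 5 ('d'): no match needed
  Position 6 ('a'): matches sub[2] = 'a'
  Position 7 ('c'): no match needed
  Position 8 ('e'): no match needed
  Position 9 ('a'): no match needed
All 3 characters matched => is a subsequence

1


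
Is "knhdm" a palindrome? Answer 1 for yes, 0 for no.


Input: knhdm
Reversed: mdhnk
  Compare pos 0 ('k') with pos 4 ('m'): MISMATCH
  Compare pos 1 ('n') with pos 3 ('d'): MISMATCH
Result: not a palindrome

0


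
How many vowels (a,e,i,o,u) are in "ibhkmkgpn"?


Input: ibhkmkgpn
Checking each character:
  'i' at position 0: vowel (running total: 1)
  'b' at position 1: consonant
  'h' at position 2: consonant
  'k' at position 3: consonant
  'm' at position 4: consonant
  'k' at position 5: consonant
  'g' at position 6: consonant
  'p' at position 7: consonant
  'n' at position 8: consonant
Total vowels: 1

1


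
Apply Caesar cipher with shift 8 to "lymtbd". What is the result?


Caesar cipher: shift "lymtbd" by 8
  'l' (pos 11) + 8 = pos 19 = 't'
  'y' (pos 24) + 8 = pos 6 = 'g'
  'm' (pos 12) + 8 = pos 20 = 'u'
  't' (pos 19) + 8 = pos 1 = 'b'
  'b' (pos 1) + 8 = pos 9 = 'j'
  'd' (pos 3) + 8 = pos 11 = 'l'
Result: tgubjl

tgubjl


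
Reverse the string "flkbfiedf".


Input: flkbfiedf
Reading characters right to left:
  Position 8: 'f'
  Position 7: 'd'
  Position 6: 'e'
  Position 5: 'i'
  Position 4: 'f'
  Position 3: 'b'
  Position 2: 'k'
  Position 1: 'l'
  Position 0: 'f'
Reversed: fdeifbklf

fdeifbklf


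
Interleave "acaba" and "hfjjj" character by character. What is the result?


Interleaving "acaba" and "hfjjj":
  Position 0: 'a' from first, 'h' from second => "ah"
  Position 1: 'c' from first, 'f' from second => "cf"
  Position 2: 'a' from first, 'j' from second => "aj"
  Position 3: 'b' from first, 'j' from second => "bj"
  Position 4: 'a' from first, 'j' from second => "aj"
Result: ahcfajbjaj

ahcfajbjaj


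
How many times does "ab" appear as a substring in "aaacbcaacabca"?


Searching for "ab" in "aaacbcaacabca"
Scanning each position:
  Position 0: "aa" => no
  Position 1: "aa" => no
  Position 2: "ac" => no
  Position 3: "cb" => no
  Position 4: "bc" => no
  Position 5: "ca" => no
  Position 6: "aa" => no
  Position 7: "ac" => no
  Position 8: "ca" => no
  Position 9: "ab" => MATCH
  Position 10: "bc" => no
  Position 11: "ca" => no
Total occurrences: 1

1


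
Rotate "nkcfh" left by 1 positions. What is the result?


Input: "nkcfh", rotate left by 1
First 1 characters: "n"
Remaining characters: "kcfh"
Concatenate remaining + first: "kcfh" + "n" = "kcfhn"

kcfhn


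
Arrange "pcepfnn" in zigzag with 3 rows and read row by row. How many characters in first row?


Zigzag "pcepfnn" into 3 rows:
Placing characters:
  'p' => row 0
  'c' => row 1
  'e' => row 2
  'p' => row 1
  'f' => row 0
  'n' => row 1
  'n' => row 2
Rows:
  Row 0: "pf"
  Row 1: "cpn"
  Row 2: "en"
First row length: 2

2


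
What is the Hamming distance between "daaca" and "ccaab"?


Comparing "daaca" and "ccaab" position by position:
  Position 0: 'd' vs 'c' => differ
  Position 1: 'a' vs 'c' => differ
  Position 2: 'a' vs 'a' => same
  Position 3: 'c' vs 'a' => differ
  Position 4: 'a' vs 'b' => differ
Total differences (Hamming distance): 4

4


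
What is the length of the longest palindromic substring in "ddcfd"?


Input: "ddcfd"
Checking substrings for palindromes:
  [0:2] "dd" (len 2) => palindrome
Longest palindromic substring: "dd" with length 2

2


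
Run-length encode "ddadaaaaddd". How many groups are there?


Input: ddadaaaaddd
Scanning for consecutive runs:
  Group 1: 'd' x 2 (positions 0-1)
  Group 2: 'a' x 1 (positions 2-2)
  Group 3: 'd' x 1 (positions 3-3)
  Group 4: 'a' x 4 (positions 4-7)
  Group 5: 'd' x 3 (positions 8-10)
Total groups: 5

5


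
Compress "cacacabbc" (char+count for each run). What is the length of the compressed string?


Input: cacacabbc
Runs:
  'c' x 1 => "c1"
  'a' x 1 => "a1"
  'c' x 1 => "c1"
  'a' x 1 => "a1"
  'c' x 1 => "c1"
  'a' x 1 => "a1"
  'b' x 2 => "b2"
  'c' x 1 => "c1"
Compressed: "c1a1c1a1c1a1b2c1"
Compressed length: 16

16


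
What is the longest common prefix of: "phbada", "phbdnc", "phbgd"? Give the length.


Words: phbada, phbdnc, phbgd
  Position 0: all 'p' => match
  Position 1: all 'h' => match
  Position 2: all 'b' => match
  Position 3: ('a', 'd', 'g') => mismatch, stop
LCP = "phb" (length 3)

3


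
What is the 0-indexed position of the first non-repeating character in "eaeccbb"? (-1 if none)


Input: eaeccbb
Character frequencies:
  'a': 1
  'b': 2
  'c': 2
  'e': 2
Scanning left to right for freq == 1:
  Position 0 ('e'): freq=2, skip
  Position 1 ('a'): unique! => answer = 1

1


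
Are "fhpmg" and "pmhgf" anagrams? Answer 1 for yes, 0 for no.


Strings: "fhpmg", "pmhgf"
Sorted first:  fghmp
Sorted second: fghmp
Sorted forms match => anagrams

1


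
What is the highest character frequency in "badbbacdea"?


Input: badbbacdea
Character counts:
  'a': 3
  'b': 3
  'c': 1
  'd': 2
  'e': 1
Maximum frequency: 3

3


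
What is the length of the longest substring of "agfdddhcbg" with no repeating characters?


Input: "agfdddhcbg"
Sliding window (track last position of each char):
  Position 0 ('a'): window [0,0] length 1 -- new best
  Position 1 ('g'): window [0,1] length 2 -- new best
  Position 2 ('f'): window [0,2] length 3 -- new best
  Position 3 ('d'): window [0,3] length 4 -- new best
  Position 4 ('d'): repeat (last at 3), move window start to 4
  Position 4 ('d'): window [4,4] length 1
  Position 5 ('d'): repeat (last at 4), move window start to 5
  Position 5 ('d'): window [5,5] length 1
  Position 6 ('h'): window [5,6] length 2
  Position 7 ('c'): window [5,7] length 3
  Position 8 ('b'): window [5,8] length 4
  Position 9 ('g'): window [5,9] length 5 -- new best
Longest substring with no repeats: "dhcbg" with length 5

5


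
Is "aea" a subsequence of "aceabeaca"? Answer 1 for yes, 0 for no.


Check if "aea" is a subsequence of "aceabeaca"
Greedy scan:
  Position 0 ('a'): matches sub[0] = 'a'
  Position 1 ('c'): no match needed
  Position 2 ('e'): matches sub[1] = 'e'
  Position 3 ('a'): matches sub[2] = 'a'
  Position 4 ('b'): no match needed
  Position 5 ('e'): no match needed
  Position 6 ('a'): no match needed
  Position 7 ('c'): no match needed
  Position 8 ('a'): no match needed
All 3 characters matched => is a subsequence

1


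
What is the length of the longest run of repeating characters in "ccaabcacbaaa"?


Input: "ccaabcacbaaa"
Scanning for longest run:
  Position 1 ('c'): continues run of 'c', length=2
  Position 2 ('a'): new char, reset run to 1
  Position 3 ('a'): continues run of 'a', length=2
  Position 4 ('b'): new char, reset run to 1
  Position 5 ('c'): new char, reset run to 1
  Position 6 ('a'): new char, reset run to 1
  Position 7 ('c'): new char, reset run to 1
  Position 8 ('b'): new char, reset run to 1
  Position 9 ('a'): new char, reset run to 1
  Position 10 ('a'): continues run of 'a', length=2
  Position 11 ('a'): continues run of 'a', length=3
Longest run: 'a' with length 3

3


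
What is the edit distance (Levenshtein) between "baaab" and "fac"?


Computing edit distance: "baaab" -> "fac"
DP table:
           f    a    c
      0    1    2    3
  b   1    1    2    3
  a   2    2    1    2
  a   3    3    2    2
  a   4    4    3    3
  b   5    5    4    4
Edit distance = dp[5][3] = 4

4


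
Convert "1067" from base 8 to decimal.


Input: "1067" in base 8
Positional expansion:
  Digit '1' (value 1) x 8^3 = 512
  Digit '0' (value 0) x 8^2 = 0
  Digit '6' (value 6) x 8^1 = 48
  Digit '7' (value 7) x 8^0 = 7
Sum = 567

567


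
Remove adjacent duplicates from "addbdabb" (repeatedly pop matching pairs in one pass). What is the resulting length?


Input: addbdabb
Stack-based adjacent duplicate removal:
  Read 'a': push. Stack: a
  Read 'd': push. Stack: ad
  Read 'd': matches stack top 'd' => pop. Stack: a
  Read 'b': push. Stack: ab
  Read 'd': push. Stack: abd
  Read 'a': push. Stack: abda
  Read 'b': push. Stack: abdab
  Read 'b': matches stack top 'b' => pop. Stack: abda
Final stack: "abda" (length 4)

4


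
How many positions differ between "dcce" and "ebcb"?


Comparing "dcce" and "ebcb" position by position:
  Position 0: 'd' vs 'e' => DIFFER
  Position 1: 'c' vs 'b' => DIFFER
  Position 2: 'c' vs 'c' => same
  Position 3: 'e' vs 'b' => DIFFER
Positions that differ: 3

3


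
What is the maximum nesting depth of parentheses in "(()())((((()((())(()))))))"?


Input: "(()())((((()((())(()))))))"
Tracking depth:
  Position 0 '(': depth becomes 1
  Position 1 '(': depth becomes 2
  Position 2 ')': depth becomes 1
  Position 3 '(': depth becomes 2
  Position 4 ')': depth becomes 1
  Position 5 ')': depth becomes 0
  Position 6 '(': depth becomes 1
  Position 7 '(': depth becomes 2
  Position 8 '(': depth becomes 3
  Position 9 '(': depth becomes 4
  Position 10 '(': depth becomes 5
  Position 11 ')': depth becomes 4
  Position 12 '(': depth becomes 5
  Position 13 '(': depth becomes 6
  Position 14 '(': depth becomes 7
  Position 15 ')': depth becomes 6
  Position 16 ')': depth becomes 5
  Position 17 '(': depth becomes 6
  Position 18 '(': depth becomes 7
  Position 19 ')': depth becomes 6
  Position 20 ')': depth becomes 5
  Position 21 ')': depth becomes 4
  Position 22 ')': depth becomes 3
  Position 23 ')': depth becomes 2
  Position 24 ')': depth becomes 1
  Position 25 ')': depth becomes 0
Maximum depth reached: 7

7


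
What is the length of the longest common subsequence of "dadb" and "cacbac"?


LCS of "dadb" and "cacbac"
DP table:
           c    a    c    b    a    c
      0    0    0    0    0    0    0
  d   0    0    0    0    0    0    0
  a   0    0    1    1    1    1    1
  d   0    0    1    1    1    1    1
  b   0    0    1    1    2    2    2
LCS length = dp[4][6] = 2

2


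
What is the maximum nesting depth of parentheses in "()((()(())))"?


Input: "()((()(())))"
Tracking depth:
  Position 0 '(': depth becomes 1
  Position 1 ')': depth becomes 0
  Position 2 '(': depth becomes 1
  Position 3 '(': depth becomes 2
  Position 4 '(': depth becomes 3
  Position 5 ')': depth becomes 2
  Position 6 '(': depth becomes 3
  Position 7 '(': depth becomes 4
  Position 8 ')': depth becomes 3
  Position 9 ')': depth becomes 2
  Position 10 ')': depth becomes 1
  Position 11 ')': depth becomes 0
Maximum depth reached: 4

4


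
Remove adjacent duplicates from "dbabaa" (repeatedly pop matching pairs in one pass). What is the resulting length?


Input: dbabaa
Stack-based adjacent duplicate removal:
  Read 'd': push. Stack: d
  Read 'b': push. Stack: db
  Read 'a': push. Stack: dba
  Read 'b': push. Stack: dbab
  Read 'a': push. Stack: dbaba
  Read 'a': matches stack top 'a' => pop. Stack: dbab
Final stack: "dbab" (length 4)

4


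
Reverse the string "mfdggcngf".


Input: mfdggcngf
Reading characters right to left:
  Position 8: 'f'
  Position 7: 'g'
  Position 6: 'n'
  Position 5: 'c'
  Position 4: 'g'
  Position 3: 'g'
  Position 2: 'd'
  Position 1: 'f'
  Position 0: 'm'
Reversed: fgncggdfm

fgncggdfm


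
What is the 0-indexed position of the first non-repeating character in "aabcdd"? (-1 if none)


Input: aabcdd
Character frequencies:
  'a': 2
  'b': 1
  'c': 1
  'd': 2
Scanning left to right for freq == 1:
  Position 0 ('a'): freq=2, skip
  Position 1 ('a'): freq=2, skip
  Position 2 ('b'): unique! => answer = 2

2


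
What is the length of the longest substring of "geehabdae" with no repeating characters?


Input: "geehabdae"
Sliding window (track last position of each char):
  Position 0 ('g'): window [0,0] length 1 -- new best
  Position 1 ('e'): window [0,1] length 2 -- new best
  Position 2 ('e'): repeat (last at 1), move window start to 2
  Position 2 ('e'): window [2,2] length 1
  Position 3 ('h'): window [2,3] length 2
  Position 4 ('a'): window [2,4] length 3 -- new best
  Position 5 ('b'): window [2,5] length 4 -- new best
  Position 6 ('d'): window [2,6] length 5 -- new best
  Position 7 ('a'): repeat (last at 4), move window start to 5
  Position 7 ('a'): window [5,7] length 3
  Position 8 ('e'): window [5,8] length 4
Longest substring with no repeats: "ehabd" with length 5

5


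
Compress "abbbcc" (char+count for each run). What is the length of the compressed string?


Input: abbbcc
Runs:
  'a' x 1 => "a1"
  'b' x 3 => "b3"
  'c' x 2 => "c2"
Compressed: "a1b3c2"
Compressed length: 6

6


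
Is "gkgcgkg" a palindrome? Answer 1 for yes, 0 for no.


Input: gkgcgkg
Reversed: gkgcgkg
  Compare pos 0 ('g') with pos 6 ('g'): match
  Compare pos 1 ('k') with pos 5 ('k'): match
  Compare pos 2 ('g') with pos 4 ('g'): match
Result: palindrome

1


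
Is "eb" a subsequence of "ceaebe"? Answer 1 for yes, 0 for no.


Check if "eb" is a subsequence of "ceaebe"
Greedy scan:
  Position 0 ('c'): no match needed
  Position 1 ('e'): matches sub[0] = 'e'
  Position 2 ('a'): no match needed
  Position 3 ('e'): no match needed
  Position 4 ('b'): matches sub[1] = 'b'
  Position 5 ('e'): no match needed
All 2 characters matched => is a subsequence

1


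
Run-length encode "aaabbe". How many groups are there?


Input: aaabbe
Scanning for consecutive runs:
  Group 1: 'a' x 3 (positions 0-2)
  Group 2: 'b' x 2 (positions 3-4)
  Group 3: 'e' x 1 (positions 5-5)
Total groups: 3

3


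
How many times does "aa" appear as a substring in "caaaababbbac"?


Searching for "aa" in "caaaababbbac"
Scanning each position:
  Position 0: "ca" => no
  Position 1: "aa" => MATCH
  Position 2: "aa" => MATCH
  Position 3: "aa" => MATCH
  Position 4: "ab" => no
  Position 5: "ba" => no
  Position 6: "ab" => no
  Position 7: "bb" => no
  Position 8: "bb" => no
  Position 9: "ba" => no
  Position 10: "ac" => no
Total occurrences: 3

3


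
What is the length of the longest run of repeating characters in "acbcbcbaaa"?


Input: "acbcbcbaaa"
Scanning for longest run:
  Position 1 ('c'): new char, reset run to 1
  Position 2 ('b'): new char, reset run to 1
  Position 3 ('c'): new char, reset run to 1
  Position 4 ('b'): new char, reset run to 1
  Position 5 ('c'): new char, reset run to 1
  Position 6 ('b'): new char, reset run to 1
  Position 7 ('a'): new char, reset run to 1
  Position 8 ('a'): continues run of 'a', length=2
  Position 9 ('a'): continues run of 'a', length=3
Longest run: 'a' with length 3

3


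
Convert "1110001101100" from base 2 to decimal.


Input: "1110001101100" in base 2
Positional expansion:
  Digit '1' (value 1) x 2^12 = 4096
  Digit '1' (value 1) x 2^11 = 2048
  Digit '1' (value 1) x 2^10 = 1024
  Digit '0' (value 0) x 2^9 = 0
  Digit '0' (value 0) x 2^8 = 0
  Digit '0' (value 0) x 2^7 = 0
  Digit '1' (value 1) x 2^6 = 64
  Digit '1' (value 1) x 2^5 = 32
  Digit '0' (value 0) x 2^4 = 0
  Digit '1' (value 1) x 2^3 = 8
  Digit '1' (value 1) x 2^2 = 4
  Digit '0' (value 0) x 2^1 = 0
  Digit '0' (value 0) x 2^0 = 0
Sum = 7276

7276


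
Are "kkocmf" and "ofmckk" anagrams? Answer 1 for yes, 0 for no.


Strings: "kkocmf", "ofmckk"
Sorted first:  cfkkmo
Sorted second: cfkkmo
Sorted forms match => anagrams

1


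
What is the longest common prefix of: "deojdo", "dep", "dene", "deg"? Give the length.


Words: deojdo, dep, dene, deg
  Position 0: all 'd' => match
  Position 1: all 'e' => match
  Position 2: ('o', 'p', 'n', 'g') => mismatch, stop
LCP = "de" (length 2)

2


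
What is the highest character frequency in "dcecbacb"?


Input: dcecbacb
Character counts:
  'a': 1
  'b': 2
  'c': 3
  'd': 1
  'e': 1
Maximum frequency: 3

3


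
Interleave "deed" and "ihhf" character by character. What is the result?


Interleaving "deed" and "ihhf":
  Position 0: 'd' from first, 'i' from second => "di"
  Position 1: 'e' from first, 'h' from second => "eh"
  Position 2: 'e' from first, 'h' from second => "eh"
  Position 3: 'd' from first, 'f' from second => "df"
Result: diehehdf

diehehdf


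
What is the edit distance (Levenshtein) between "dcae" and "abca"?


Computing edit distance: "dcae" -> "abca"
DP table:
           a    b    c    a
      0    1    2    3    4
  d   1    1    2    3    4
  c   2    2    2    2    3
  a   3    2    3    3    2
  e   4    3    3    4    3
Edit distance = dp[4][4] = 3

3


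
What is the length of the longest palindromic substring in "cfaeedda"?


Input: "cfaeedda"
Checking substrings for palindromes:
  [3:5] "ee" (len 2) => palindrome
  [5:7] "dd" (len 2) => palindrome
Longest palindromic substring: "ee" with length 2

2


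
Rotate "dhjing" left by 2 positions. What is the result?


Input: "dhjing", rotate left by 2
First 2 characters: "dh"
Remaining characters: "jing"
Concatenate remaining + first: "jing" + "dh" = "jingdh"

jingdh


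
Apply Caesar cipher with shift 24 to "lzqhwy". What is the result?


Caesar cipher: shift "lzqhwy" by 24
  'l' (pos 11) + 24 = pos 9 = 'j'
  'z' (pos 25) + 24 = pos 23 = 'x'
  'q' (pos 16) + 24 = pos 14 = 'o'
  'h' (pos 7) + 24 = pos 5 = 'f'
  'w' (pos 22) + 24 = pos 20 = 'u'
  'y' (pos 24) + 24 = pos 22 = 'w'
Result: jxofuw

jxofuw


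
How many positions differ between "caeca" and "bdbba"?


Comparing "caeca" and "bdbba" position by position:
  Position 0: 'c' vs 'b' => DIFFER
  Position 1: 'a' vs 'd' => DIFFER
  Position 2: 'e' vs 'b' => DIFFER
  Position 3: 'c' vs 'b' => DIFFER
  Position 4: 'a' vs 'a' => same
Positions that differ: 4

4


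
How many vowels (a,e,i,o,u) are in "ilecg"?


Input: ilecg
Checking each character:
  'i' at position 0: vowel (running total: 1)
  'l' at position 1: consonant
  'e' at position 2: vowel (running total: 2)
  'c' at position 3: consonant
  'g' at position 4: consonant
Total vowels: 2

2


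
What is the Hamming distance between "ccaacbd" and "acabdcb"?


Comparing "ccaacbd" and "acabdcb" position by position:
  Position 0: 'c' vs 'a' => differ
  Position 1: 'c' vs 'c' => same
  Position 2: 'a' vs 'a' => same
  Position 3: 'a' vs 'b' => differ
  Position 4: 'c' vs 'd' => differ
  Position 5: 'b' vs 'c' => differ
  Position 6: 'd' vs 'b' => differ
Total differences (Hamming distance): 5

5


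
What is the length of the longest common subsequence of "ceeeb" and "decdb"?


LCS of "ceeeb" and "decdb"
DP table:
           d    e    c    d    b
      0    0    0    0    0    0
  c   0    0    0    1    1    1
  e   0    0    1    1    1    1
  e   0    0    1    1    1    1
  e   0    0    1    1    1    1
  b   0    0    1    1    1    2
LCS length = dp[5][5] = 2

2


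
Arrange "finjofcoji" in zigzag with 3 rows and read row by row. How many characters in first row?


Zigzag "finjofcoji" into 3 rows:
Placing characters:
  'f' => row 0
  'i' => row 1
  'n' => row 2
  'j' => row 1
  'o' => row 0
  'f' => row 1
  'c' => row 2
  'o' => row 1
  'j' => row 0
  'i' => row 1
Rows:
  Row 0: "foj"
  Row 1: "ijfoi"
  Row 2: "nc"
First row length: 3

3


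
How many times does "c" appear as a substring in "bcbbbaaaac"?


Searching for "c" in "bcbbbaaaac"
Scanning each position:
  Position 0: "b" => no
  Position 1: "c" => MATCH
  Position 2: "b" => no
  Position 3: "b" => no
  Position 4: "b" => no
  Position 5: "a" => no
  Position 6: "a" => no
  Position 7: "a" => no
  Position 8: "a" => no
  Position 9: "c" => MATCH
Total occurrences: 2

2


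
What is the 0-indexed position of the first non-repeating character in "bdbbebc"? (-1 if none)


Input: bdbbebc
Character frequencies:
  'b': 4
  'c': 1
  'd': 1
  'e': 1
Scanning left to right for freq == 1:
  Position 0 ('b'): freq=4, skip
  Position 1 ('d'): unique! => answer = 1

1


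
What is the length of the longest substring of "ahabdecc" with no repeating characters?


Input: "ahabdecc"
Sliding window (track last position of each char):
  Position 0 ('a'): window [0,0] length 1 -- new best
  Position 1 ('h'): window [0,1] length 2 -- new best
  Position 2 ('a'): repeat (last at 0), move window start to 1
  Position 2 ('a'): window [1,2] length 2
  Position 3 ('b'): window [1,3] length 3 -- new best
  Position 4 ('d'): window [1,4] length 4 -- new best
  Position 5 ('e'): window [1,5] length 5 -- new best
  Position 6 ('c'): window [1,6] length 6 -- new best
  Position 7 ('c'): repeat (last at 6), move window start to 7
  Position 7 ('c'): window [7,7] length 1
Longest substring with no repeats: "habdec" with length 6

6


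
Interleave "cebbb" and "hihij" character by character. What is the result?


Interleaving "cebbb" and "hihij":
  Position 0: 'c' from first, 'h' from second => "ch"
  Position 1: 'e' from first, 'i' from second => "ei"
  Position 2: 'b' from first, 'h' from second => "bh"
  Position 3: 'b' from first, 'i' from second => "bi"
  Position 4: 'b' from first, 'j' from second => "bj"
Result: cheibhbibj

cheibhbibj


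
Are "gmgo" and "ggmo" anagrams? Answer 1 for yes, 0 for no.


Strings: "gmgo", "ggmo"
Sorted first:  ggmo
Sorted second: ggmo
Sorted forms match => anagrams

1


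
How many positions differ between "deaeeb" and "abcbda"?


Comparing "deaeeb" and "abcbda" position by position:
  Position 0: 'd' vs 'a' => DIFFER
  Position 1: 'e' vs 'b' => DIFFER
  Position 2: 'a' vs 'c' => DIFFER
  Position 3: 'e' vs 'b' => DIFFER
  Position 4: 'e' vs 'd' => DIFFER
  Position 5: 'b' vs 'a' => DIFFER
Positions that differ: 6

6


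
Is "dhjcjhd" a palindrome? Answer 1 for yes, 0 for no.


Input: dhjcjhd
Reversed: dhjcjhd
  Compare pos 0 ('d') with pos 6 ('d'): match
  Compare pos 1 ('h') with pos 5 ('h'): match
  Compare pos 2 ('j') with pos 4 ('j'): match
Result: palindrome

1


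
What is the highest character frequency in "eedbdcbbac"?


Input: eedbdcbbac
Character counts:
  'a': 1
  'b': 3
  'c': 2
  'd': 2
  'e': 2
Maximum frequency: 3

3


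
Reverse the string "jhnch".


Input: jhnch
Reading characters right to left:
  Position 4: 'h'
  Position 3: 'c'
  Position 2: 'n'
  Position 1: 'h'
  Position 0: 'j'
Reversed: hcnhj

hcnhj


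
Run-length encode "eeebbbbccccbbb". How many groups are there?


Input: eeebbbbccccbbb
Scanning for consecutive runs:
  Group 1: 'e' x 3 (positions 0-2)
  Group 2: 'b' x 4 (positions 3-6)
  Group 3: 'c' x 4 (positions 7-10)
  Group 4: 'b' x 3 (positions 11-13)
Total groups: 4

4


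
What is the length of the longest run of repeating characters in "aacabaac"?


Input: "aacabaac"
Scanning for longest run:
  Position 1 ('a'): continues run of 'a', length=2
  Position 2 ('c'): new char, reset run to 1
  Position 3 ('a'): new char, reset run to 1
  Position 4 ('b'): new char, reset run to 1
  Position 5 ('a'): new char, reset run to 1
  Position 6 ('a'): continues run of 'a', length=2
  Position 7 ('c'): new char, reset run to 1
Longest run: 'a' with length 2

2


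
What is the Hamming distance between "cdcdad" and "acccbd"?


Comparing "cdcdad" and "acccbd" position by position:
  Position 0: 'c' vs 'a' => differ
  Position 1: 'd' vs 'c' => differ
  Position 2: 'c' vs 'c' => same
  Position 3: 'd' vs 'c' => differ
  Position 4: 'a' vs 'b' => differ
  Position 5: 'd' vs 'd' => same
Total differences (Hamming distance): 4

4
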